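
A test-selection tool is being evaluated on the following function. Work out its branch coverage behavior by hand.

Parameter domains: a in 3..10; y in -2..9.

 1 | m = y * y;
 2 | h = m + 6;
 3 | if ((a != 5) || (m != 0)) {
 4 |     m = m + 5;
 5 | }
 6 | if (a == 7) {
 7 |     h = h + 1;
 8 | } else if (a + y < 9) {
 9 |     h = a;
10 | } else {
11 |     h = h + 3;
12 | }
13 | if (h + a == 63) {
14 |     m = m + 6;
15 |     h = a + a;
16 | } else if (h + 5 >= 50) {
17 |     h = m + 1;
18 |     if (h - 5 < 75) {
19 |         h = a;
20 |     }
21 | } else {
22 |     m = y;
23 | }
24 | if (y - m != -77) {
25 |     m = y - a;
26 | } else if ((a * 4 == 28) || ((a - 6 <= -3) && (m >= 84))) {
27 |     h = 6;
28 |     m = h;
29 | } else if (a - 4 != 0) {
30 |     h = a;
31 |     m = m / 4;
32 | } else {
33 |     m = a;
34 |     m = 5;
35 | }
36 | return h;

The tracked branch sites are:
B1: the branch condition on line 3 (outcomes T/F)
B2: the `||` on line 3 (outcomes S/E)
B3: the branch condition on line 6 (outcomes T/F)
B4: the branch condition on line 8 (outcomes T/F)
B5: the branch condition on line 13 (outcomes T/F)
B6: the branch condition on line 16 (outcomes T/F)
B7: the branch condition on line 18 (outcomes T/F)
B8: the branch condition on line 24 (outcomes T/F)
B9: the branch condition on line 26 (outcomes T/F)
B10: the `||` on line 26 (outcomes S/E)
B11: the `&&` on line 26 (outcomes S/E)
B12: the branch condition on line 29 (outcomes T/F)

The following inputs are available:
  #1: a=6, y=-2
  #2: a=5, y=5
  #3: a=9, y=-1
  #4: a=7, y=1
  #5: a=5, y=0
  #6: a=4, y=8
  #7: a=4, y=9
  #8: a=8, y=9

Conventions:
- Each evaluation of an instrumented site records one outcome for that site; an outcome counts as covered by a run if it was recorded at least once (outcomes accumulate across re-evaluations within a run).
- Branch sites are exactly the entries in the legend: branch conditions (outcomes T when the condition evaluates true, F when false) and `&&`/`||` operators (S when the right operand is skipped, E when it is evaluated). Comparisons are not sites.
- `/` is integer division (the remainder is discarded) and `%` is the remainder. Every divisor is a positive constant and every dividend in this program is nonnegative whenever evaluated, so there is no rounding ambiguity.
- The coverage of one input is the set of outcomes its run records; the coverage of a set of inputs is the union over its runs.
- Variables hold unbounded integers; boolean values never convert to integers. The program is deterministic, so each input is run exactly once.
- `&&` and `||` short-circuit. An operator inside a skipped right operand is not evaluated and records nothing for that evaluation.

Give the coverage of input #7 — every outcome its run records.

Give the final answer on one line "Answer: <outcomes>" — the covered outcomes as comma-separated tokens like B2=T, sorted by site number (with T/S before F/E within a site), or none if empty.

Running input #7 (a=4, y=9), event by event:
  B2->S, B1->T, B3->F, B4->F, B5->F, B6->T, B7->F, B8->F, B10->E, B11->S
  B9->F, B12->F
distinct outcomes covered: B1=T, B2=S, B3=F, B4=F, B5=F, B6=T, B7=F, B8=F, B9=F, B10=E, B11=S, B12=F

Answer: B1=T, B2=S, B3=F, B4=F, B5=F, B6=T, B7=F, B8=F, B9=F, B10=E, B11=S, B12=F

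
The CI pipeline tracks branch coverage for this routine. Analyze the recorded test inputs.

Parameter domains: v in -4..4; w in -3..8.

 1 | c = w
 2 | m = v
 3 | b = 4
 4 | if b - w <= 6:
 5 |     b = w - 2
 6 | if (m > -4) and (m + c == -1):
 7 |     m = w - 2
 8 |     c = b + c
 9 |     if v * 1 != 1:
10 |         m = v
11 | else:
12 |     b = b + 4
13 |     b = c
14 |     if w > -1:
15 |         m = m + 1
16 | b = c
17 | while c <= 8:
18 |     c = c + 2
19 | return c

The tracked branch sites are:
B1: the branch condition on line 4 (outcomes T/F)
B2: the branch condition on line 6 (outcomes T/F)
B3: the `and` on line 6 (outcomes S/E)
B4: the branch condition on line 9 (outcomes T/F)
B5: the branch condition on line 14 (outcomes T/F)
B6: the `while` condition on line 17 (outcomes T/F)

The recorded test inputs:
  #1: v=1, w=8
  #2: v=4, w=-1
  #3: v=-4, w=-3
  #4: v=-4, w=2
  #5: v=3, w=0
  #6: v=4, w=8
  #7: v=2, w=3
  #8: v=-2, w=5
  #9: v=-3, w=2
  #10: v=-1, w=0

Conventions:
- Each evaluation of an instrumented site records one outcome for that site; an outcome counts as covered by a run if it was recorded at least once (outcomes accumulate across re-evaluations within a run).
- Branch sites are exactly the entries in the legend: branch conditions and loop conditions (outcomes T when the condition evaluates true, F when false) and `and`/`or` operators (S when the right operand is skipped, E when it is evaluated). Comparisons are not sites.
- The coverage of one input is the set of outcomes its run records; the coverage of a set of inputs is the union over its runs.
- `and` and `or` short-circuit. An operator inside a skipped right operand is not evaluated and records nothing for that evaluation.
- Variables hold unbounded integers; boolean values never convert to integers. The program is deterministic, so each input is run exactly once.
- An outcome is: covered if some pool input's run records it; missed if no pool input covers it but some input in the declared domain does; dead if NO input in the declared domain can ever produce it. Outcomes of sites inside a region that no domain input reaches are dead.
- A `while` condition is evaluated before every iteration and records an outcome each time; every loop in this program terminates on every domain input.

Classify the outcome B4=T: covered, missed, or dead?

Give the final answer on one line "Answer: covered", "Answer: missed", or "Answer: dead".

B4=T is recorded by pool input(s) 9, 10 -> covered

Answer: covered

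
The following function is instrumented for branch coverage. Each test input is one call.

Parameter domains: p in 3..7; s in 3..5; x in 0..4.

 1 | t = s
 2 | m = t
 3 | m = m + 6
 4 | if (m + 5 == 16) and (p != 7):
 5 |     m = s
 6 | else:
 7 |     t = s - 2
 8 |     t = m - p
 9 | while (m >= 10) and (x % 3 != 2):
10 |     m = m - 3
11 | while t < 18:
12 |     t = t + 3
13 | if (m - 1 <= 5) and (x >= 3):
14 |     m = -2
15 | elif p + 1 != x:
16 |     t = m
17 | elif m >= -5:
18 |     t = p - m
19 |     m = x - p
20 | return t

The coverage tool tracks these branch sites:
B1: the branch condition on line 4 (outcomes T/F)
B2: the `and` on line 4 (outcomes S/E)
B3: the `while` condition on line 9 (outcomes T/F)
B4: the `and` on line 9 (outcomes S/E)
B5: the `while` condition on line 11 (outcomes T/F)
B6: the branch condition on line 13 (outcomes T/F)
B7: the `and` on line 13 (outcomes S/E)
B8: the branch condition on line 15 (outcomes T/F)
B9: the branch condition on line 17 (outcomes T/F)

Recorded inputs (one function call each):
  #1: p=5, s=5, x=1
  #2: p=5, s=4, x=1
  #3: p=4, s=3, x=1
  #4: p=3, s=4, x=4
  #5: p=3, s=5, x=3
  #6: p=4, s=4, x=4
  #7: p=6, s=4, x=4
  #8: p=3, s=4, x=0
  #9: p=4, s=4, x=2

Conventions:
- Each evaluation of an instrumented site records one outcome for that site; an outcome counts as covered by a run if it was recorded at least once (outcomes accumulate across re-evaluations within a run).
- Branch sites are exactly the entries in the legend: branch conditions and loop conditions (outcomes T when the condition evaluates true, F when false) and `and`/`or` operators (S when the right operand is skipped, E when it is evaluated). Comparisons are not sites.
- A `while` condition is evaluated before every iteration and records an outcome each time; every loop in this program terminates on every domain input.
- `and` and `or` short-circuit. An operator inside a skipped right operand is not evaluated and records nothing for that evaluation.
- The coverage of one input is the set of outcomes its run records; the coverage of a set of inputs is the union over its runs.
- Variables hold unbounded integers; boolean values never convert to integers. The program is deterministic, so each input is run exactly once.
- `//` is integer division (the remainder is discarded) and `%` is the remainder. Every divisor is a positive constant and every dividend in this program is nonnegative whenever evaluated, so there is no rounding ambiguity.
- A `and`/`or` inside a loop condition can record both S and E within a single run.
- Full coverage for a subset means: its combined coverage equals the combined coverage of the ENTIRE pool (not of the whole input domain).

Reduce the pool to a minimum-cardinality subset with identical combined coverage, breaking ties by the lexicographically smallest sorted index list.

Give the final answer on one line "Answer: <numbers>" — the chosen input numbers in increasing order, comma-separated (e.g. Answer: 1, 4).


test 1 (p=5, s=5, x=1) fires B2->E, B1->T, B4->S, B3->F, B5->T, B5->T, B5->T, B5->T, B5->T, B5->F, B7->E, B6->F, B8->T; hits B1=T, B2=E, B3=F, B4=S, B5=T, B5=F, B6=F, B7=E, B8=T
test 2 (p=5, s=4, x=1) fires B2->S, B1->F, B4->E, B3->T, B4->S, B3->F, B5->T, B5->T, B5->T, B5->T, B5->T, B5->F, B7->S, B6->F, ...; hits B1=F, B2=S, B3=T, B3=F, B4=S, B4=E, B5=T, B5=F, B6=F, B7=S, B8=T
test 3 (p=4, s=3, x=1) fires B2->S, B1->F, B4->S, B3->F, B5->T, B5->T, B5->T, B5->T, B5->T, B5->F, B7->S, B6->F, B8->T; hits B1=F, B2=S, B3=F, B4=S, B5=T, B5=F, B6=F, B7=S, B8=T
test 4 (p=3, s=4, x=4) fires B2->S, B1->F, B4->E, B3->T, B4->S, B3->F, B5->T, B5->T, B5->T, B5->T, B5->F, B7->S, B6->F, B8->F, ...; hits B1=F, B2=S, B3=T, B3=F, B4=S, B4=E, B5=T, B5=F, B6=F, B7=S, B8=F, B9=T
test 5 (p=3, s=5, x=3) fires B2->E, B1->T, B4->S, B3->F, B5->T, B5->T, B5->T, B5->T, B5->T, B5->F, B7->E, B6->T; hits B1=T, B2=E, B3=F, B4=S, B5=T, B5=F, B6=T, B7=E
test 6 (p=4, s=4, x=4) fires B2->S, B1->F, B4->E, B3->T, B4->S, B3->F, B5->T, B5->T, B5->T, B5->T, B5->F, B7->S, B6->F, B8->T; hits B1=F, B2=S, B3=T, B3=F, B4=S, B4=E, B5=T, B5=F, B6=F, B7=S, B8=T
test 7 (p=6, s=4, x=4) fires B2->S, B1->F, B4->E, B3->T, B4->S, B3->F, B5->T, B5->T, B5->T, B5->T, B5->T, B5->F, B7->S, B6->F, ...; hits B1=F, B2=S, B3=T, B3=F, B4=S, B4=E, B5=T, B5=F, B6=F, B7=S, B8=T
test 8 (p=3, s=4, x=0) fires B2->S, B1->F, B4->E, B3->T, B4->S, B3->F, B5->T, B5->T, B5->T, B5->T, B5->F, B7->S, B6->F, B8->T; hits B1=F, B2=S, B3=T, B3=F, B4=S, B4=E, B5=T, B5=F, B6=F, B7=S, B8=T
test 9 (p=4, s=4, x=2) fires B2->S, B1->F, B4->E, B3->F, B5->T, B5->T, B5->T, B5->T, B5->F, B7->S, B6->F, B8->T; hits B1=F, B2=S, B3=F, B4=E, B5=T, B5=F, B6=F, B7=S, B8=T
together the pool reaches 17 outcomes: B1=T, B1=F, B2=S, B2=E, B3=T, B3=F, B4=S, B4=E, B5=T, B5=F, B6=T, B6=F, B7=S, B7=E, B8=T, B8=F, B9=T
no size-1 subset reaches all 17 outcomes (best union: 12/17)
no size-2 subset reaches all 17 outcomes (best union: 16/17)
size 3: inputs {1, 4, 5} cover all 17 outcomes, and no lexicographically smaller subset of this size does
Answer: 1, 4, 5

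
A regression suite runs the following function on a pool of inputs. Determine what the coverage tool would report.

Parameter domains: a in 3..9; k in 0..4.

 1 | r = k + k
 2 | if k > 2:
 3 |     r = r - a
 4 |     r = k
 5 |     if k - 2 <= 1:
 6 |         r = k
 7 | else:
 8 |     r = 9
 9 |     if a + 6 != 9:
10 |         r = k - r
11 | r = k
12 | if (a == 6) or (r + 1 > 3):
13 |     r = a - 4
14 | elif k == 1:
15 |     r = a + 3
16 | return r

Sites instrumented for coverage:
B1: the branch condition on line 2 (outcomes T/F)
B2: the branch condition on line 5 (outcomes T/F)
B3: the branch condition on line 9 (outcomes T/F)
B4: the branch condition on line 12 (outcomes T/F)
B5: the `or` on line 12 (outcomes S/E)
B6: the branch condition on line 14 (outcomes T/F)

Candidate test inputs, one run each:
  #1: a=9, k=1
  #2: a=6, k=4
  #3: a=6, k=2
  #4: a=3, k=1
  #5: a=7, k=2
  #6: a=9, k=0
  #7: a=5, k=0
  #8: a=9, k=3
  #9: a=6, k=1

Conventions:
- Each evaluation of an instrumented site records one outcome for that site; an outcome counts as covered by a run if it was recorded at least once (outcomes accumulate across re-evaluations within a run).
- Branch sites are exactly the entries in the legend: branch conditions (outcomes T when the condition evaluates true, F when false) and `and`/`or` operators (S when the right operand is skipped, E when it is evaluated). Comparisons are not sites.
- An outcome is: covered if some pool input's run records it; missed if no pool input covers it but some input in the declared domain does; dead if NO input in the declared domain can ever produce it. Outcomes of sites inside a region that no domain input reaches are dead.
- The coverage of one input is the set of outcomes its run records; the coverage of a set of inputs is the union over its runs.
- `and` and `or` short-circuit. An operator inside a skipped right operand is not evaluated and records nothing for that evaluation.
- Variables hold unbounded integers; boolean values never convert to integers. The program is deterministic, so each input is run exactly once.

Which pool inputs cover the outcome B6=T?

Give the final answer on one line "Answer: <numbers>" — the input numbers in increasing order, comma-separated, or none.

input #1 (a=9, k=1): produces B6=T
input #2 (a=6, k=4): does not produce B6=T
input #3 (a=6, k=2): does not produce B6=T
input #4 (a=3, k=1): produces B6=T
input #5 (a=7, k=2): does not produce B6=T
input #6 (a=9, k=0): does not produce B6=T
input #7 (a=5, k=0): does not produce B6=T
input #8 (a=9, k=3): does not produce B6=T
input #9 (a=6, k=1): does not produce B6=T

Answer: 1, 4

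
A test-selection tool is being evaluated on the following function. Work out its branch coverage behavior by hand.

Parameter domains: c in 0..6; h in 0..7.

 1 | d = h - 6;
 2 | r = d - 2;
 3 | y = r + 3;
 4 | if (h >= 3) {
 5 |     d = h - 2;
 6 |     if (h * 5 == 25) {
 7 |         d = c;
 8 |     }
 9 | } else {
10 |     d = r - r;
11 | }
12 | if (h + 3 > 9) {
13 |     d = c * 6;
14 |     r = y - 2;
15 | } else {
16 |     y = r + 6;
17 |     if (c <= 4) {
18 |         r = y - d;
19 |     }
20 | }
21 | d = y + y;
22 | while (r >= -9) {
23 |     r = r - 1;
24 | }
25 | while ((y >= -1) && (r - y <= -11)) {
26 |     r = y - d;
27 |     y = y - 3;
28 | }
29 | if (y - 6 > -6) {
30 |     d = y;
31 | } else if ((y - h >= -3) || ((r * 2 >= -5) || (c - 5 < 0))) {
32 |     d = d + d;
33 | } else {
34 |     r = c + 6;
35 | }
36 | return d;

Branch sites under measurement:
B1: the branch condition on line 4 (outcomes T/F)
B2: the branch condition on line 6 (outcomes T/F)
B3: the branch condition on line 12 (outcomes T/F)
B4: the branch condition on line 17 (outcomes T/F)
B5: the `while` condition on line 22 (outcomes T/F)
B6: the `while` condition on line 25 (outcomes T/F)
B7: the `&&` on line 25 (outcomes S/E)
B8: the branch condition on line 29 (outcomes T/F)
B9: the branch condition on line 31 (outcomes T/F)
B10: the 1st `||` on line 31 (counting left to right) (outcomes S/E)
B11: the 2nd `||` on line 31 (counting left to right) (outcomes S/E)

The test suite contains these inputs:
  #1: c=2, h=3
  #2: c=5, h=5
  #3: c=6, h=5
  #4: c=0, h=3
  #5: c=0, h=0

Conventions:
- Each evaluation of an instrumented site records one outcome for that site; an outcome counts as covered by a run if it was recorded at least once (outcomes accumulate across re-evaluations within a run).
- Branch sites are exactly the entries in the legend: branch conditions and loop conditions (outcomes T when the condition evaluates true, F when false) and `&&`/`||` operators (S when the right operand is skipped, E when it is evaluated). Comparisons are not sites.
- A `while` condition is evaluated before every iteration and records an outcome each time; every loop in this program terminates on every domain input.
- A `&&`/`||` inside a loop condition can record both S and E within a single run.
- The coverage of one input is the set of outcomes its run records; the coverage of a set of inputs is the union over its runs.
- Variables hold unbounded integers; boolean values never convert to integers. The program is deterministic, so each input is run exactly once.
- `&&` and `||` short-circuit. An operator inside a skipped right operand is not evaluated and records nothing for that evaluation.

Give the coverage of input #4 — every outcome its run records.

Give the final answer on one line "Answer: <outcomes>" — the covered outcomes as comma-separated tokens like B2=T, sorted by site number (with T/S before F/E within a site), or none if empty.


Tracing the run of input #4 (c=0, h=3):
  B1->T, B2->F, B3->F, B4->T, B5->T, B5->T, B5->T, B5->T, B5->T, B5->T
  B5->T, B5->T, B5->T, B5->T, B5->F, B7->E, B6->T, B7->S, B6->F, B8->F
  B10->E, B11->S, B9->T
deduplicating events, the covered set is: B1=T, B2=F, B3=F, B4=T, B5=T, B5=F, B6=T, B6=F, B7=S, B7=E, B8=F, B9=T, B10=E, B11=S
Answer: B1=T, B2=F, B3=F, B4=T, B5=T, B5=F, B6=T, B6=F, B7=S, B7=E, B8=F, B9=T, B10=E, B11=S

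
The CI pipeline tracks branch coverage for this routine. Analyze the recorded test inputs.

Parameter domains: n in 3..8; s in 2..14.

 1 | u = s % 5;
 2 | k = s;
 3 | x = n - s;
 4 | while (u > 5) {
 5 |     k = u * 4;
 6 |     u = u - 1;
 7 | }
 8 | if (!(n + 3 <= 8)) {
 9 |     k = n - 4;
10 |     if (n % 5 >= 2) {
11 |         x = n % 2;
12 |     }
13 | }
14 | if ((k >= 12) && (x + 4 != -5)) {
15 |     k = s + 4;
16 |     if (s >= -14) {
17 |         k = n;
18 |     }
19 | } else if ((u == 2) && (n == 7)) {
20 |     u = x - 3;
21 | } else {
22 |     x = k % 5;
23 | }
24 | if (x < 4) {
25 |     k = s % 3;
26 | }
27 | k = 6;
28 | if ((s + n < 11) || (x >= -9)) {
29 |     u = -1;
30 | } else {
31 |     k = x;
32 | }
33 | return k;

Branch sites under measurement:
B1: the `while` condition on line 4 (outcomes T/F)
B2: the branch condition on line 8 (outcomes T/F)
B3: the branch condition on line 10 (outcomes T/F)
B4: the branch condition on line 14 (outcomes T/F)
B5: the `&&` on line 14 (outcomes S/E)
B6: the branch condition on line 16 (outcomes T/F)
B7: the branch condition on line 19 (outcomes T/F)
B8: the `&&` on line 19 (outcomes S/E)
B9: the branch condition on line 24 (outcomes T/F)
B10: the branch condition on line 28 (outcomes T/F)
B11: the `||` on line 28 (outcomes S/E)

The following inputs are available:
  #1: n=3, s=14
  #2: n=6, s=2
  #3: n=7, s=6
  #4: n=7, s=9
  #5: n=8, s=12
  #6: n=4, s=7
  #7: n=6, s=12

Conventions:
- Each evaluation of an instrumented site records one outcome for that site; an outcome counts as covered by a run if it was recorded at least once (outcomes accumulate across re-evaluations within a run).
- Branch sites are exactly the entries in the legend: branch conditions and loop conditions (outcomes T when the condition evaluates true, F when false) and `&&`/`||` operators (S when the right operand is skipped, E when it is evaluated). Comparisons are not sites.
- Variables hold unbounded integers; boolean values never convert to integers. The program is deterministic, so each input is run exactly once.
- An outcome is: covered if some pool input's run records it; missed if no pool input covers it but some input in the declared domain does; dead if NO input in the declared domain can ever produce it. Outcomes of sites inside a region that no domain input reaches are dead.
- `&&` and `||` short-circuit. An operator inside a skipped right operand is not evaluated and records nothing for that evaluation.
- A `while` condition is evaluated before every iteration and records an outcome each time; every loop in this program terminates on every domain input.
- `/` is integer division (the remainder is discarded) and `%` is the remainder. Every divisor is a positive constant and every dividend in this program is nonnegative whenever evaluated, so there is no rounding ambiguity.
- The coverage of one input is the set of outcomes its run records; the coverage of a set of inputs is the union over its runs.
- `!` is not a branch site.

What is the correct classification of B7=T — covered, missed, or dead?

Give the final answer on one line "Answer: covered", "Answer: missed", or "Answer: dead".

no pool input records B7=T
but domain input (n=7, s=2) does record it -> reachable, so missed

Answer: missed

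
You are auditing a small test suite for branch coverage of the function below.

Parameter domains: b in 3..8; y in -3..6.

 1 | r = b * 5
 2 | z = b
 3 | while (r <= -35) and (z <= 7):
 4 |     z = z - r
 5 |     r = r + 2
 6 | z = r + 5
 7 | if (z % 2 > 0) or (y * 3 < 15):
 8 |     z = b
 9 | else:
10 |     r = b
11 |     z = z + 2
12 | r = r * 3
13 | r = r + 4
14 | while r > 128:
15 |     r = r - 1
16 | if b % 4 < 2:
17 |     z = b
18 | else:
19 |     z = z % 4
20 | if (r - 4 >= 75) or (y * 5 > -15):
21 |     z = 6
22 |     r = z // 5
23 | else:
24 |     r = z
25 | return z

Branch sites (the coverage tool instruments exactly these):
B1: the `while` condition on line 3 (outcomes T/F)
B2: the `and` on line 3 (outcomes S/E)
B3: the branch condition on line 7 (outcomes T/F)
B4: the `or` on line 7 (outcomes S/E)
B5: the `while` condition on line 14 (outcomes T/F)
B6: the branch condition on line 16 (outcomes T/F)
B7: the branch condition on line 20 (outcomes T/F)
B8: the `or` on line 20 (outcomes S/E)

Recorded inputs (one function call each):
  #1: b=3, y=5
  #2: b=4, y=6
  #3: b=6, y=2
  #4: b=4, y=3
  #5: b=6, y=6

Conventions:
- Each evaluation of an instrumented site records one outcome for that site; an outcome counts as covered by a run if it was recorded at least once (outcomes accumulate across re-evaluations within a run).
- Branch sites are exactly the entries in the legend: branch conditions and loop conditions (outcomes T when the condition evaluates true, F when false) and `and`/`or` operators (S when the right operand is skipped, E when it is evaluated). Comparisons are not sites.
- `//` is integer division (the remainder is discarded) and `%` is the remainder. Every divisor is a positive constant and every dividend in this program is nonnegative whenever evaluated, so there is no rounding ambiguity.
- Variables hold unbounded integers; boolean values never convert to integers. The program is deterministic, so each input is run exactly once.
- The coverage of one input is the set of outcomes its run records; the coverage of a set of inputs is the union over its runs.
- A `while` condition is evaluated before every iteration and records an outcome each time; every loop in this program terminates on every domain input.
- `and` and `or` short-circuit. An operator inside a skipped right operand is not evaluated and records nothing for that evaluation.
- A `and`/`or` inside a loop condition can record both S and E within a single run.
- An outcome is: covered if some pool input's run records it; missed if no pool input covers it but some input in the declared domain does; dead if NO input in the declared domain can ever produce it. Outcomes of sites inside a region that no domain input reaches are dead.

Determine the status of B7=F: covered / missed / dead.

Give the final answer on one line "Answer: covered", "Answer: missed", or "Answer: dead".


no pool input records B7=F
but domain input (b=3, y=-3) does record it -> reachable, so missed
Answer: missed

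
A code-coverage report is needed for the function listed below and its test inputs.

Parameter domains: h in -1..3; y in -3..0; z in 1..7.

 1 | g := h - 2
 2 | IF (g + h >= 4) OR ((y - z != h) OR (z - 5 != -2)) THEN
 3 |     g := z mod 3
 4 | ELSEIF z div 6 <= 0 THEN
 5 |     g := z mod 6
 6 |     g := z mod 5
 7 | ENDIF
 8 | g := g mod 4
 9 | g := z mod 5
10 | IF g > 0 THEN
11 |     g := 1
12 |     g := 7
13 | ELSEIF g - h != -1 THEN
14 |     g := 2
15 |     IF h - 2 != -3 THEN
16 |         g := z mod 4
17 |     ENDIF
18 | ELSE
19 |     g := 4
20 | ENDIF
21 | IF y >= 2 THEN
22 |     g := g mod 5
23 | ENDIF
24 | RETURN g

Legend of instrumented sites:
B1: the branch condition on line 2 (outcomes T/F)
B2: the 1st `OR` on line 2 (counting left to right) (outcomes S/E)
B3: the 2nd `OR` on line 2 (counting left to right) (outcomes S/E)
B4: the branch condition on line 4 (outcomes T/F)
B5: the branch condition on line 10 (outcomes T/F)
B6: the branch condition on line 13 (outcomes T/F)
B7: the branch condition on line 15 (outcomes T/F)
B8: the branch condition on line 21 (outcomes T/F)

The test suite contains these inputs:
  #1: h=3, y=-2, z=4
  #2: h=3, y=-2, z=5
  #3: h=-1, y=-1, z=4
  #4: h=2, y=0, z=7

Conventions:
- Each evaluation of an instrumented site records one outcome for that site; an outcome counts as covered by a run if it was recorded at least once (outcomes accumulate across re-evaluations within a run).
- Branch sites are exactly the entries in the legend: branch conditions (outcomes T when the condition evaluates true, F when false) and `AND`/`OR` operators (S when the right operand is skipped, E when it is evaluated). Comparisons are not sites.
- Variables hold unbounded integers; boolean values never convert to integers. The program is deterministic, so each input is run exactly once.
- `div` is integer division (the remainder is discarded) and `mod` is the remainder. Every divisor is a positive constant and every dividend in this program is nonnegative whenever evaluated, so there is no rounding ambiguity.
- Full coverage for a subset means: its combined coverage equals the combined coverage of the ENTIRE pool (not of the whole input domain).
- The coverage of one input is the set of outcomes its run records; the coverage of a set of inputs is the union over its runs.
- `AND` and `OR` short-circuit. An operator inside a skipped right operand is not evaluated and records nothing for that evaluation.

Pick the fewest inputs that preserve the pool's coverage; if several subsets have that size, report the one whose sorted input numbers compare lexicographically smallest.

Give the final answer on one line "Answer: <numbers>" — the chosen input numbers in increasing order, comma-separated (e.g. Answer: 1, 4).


input #1 (h=3, y=-2, z=4): events B2->S, B1->T, B5->T, B8->F; covers B1=T, B2=S, B5=T, B8=F
input #2 (h=3, y=-2, z=5): events B2->S, B1->T, B5->F, B6->T, B7->T, B8->F; covers B1=T, B2=S, B5=F, B6=T, B7=T, B8=F
input #3 (h=-1, y=-1, z=4): events B2->E, B3->S, B1->T, B5->T, B8->F; covers B1=T, B2=E, B3=S, B5=T, B8=F
input #4 (h=2, y=0, z=7): events B2->E, B3->S, B1->T, B5->T, B8->F; covers B1=T, B2=E, B3=S, B5=T, B8=F
together the pool reaches 9 outcomes: B1=T, B2=S, B2=E, B3=S, B5=T, B5=F, B6=T, B7=T, B8=F
no size-1 subset reaches all 9 outcomes (best union: 6/9)
the canonical winner is {2, 3}: size 2, full 9-outcome coverage, earliest index list among size-2 covers
Answer: 2, 3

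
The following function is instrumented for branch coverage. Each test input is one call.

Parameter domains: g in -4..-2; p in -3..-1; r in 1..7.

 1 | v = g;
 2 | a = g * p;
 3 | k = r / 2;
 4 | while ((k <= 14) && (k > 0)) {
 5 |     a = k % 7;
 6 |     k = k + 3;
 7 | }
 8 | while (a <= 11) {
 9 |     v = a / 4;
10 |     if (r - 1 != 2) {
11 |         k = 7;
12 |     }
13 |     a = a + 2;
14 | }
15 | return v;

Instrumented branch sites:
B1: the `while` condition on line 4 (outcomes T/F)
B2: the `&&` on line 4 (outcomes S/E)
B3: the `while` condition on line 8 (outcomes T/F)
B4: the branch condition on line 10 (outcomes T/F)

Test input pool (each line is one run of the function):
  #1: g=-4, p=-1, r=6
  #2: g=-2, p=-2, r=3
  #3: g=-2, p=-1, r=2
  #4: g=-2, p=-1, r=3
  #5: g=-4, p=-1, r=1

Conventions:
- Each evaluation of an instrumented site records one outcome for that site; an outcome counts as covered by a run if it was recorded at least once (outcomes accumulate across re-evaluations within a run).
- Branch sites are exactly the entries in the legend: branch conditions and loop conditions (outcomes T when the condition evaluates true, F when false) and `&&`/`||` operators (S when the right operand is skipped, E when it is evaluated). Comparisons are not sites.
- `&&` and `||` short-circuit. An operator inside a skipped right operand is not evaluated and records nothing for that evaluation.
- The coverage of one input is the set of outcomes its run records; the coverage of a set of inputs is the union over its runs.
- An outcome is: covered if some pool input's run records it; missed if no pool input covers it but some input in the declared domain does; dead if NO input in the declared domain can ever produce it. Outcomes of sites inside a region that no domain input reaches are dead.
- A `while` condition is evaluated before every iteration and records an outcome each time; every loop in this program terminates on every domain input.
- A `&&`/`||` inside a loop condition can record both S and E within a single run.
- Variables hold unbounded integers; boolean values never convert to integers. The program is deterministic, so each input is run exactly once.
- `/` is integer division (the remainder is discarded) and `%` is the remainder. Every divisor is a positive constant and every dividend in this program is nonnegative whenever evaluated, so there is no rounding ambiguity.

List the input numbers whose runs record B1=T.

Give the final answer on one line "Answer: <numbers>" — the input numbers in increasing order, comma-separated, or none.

input #1 (g=-4, p=-1, r=6): records B1=T
input #2 (g=-2, p=-2, r=3): records B1=T
input #3 (g=-2, p=-1, r=2): records B1=T
input #4 (g=-2, p=-1, r=3): records B1=T
input #5 (g=-4, p=-1, r=1): does not record B1=T

Answer: 1, 2, 3, 4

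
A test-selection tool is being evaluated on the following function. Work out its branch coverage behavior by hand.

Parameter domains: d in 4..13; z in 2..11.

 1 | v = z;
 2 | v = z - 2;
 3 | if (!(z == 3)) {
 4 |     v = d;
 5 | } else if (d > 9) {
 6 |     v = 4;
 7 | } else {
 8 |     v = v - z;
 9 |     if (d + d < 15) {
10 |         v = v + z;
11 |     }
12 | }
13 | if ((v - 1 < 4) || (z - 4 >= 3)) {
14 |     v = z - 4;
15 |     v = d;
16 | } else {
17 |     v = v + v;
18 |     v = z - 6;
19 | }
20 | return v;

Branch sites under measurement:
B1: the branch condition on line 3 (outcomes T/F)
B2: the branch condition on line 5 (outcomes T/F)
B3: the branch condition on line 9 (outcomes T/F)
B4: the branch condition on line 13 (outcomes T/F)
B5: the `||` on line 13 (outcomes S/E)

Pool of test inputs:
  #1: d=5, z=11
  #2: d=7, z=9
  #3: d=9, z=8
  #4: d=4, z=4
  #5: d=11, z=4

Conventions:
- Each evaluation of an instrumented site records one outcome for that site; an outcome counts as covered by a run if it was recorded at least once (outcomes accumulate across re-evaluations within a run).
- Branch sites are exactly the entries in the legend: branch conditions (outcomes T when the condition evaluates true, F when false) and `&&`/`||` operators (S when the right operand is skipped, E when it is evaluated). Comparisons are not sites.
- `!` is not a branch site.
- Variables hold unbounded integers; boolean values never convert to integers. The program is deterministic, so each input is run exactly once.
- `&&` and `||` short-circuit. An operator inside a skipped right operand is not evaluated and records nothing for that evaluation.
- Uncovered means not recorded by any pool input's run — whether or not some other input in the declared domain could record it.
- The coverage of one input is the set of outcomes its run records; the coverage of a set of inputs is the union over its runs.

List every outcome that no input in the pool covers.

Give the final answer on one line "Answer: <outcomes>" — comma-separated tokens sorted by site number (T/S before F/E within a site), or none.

test 1 (d=5, z=11) fires B1->T, B5->E, B4->T; hits B1=T, B4=T, B5=E
test 2 (d=7, z=9) fires B1->T, B5->E, B4->T; hits B1=T, B4=T, B5=E
test 3 (d=9, z=8) fires B1->T, B5->E, B4->T; hits B1=T, B4=T, B5=E
test 4 (d=4, z=4) fires B1->T, B5->S, B4->T; hits B1=T, B4=T, B5=S
test 5 (d=11, z=4) fires B1->T, B5->E, B4->F; hits B1=T, B4=F, B5=E
union over the pool: B1=T, B4=T, B4=F, B5=S, B5=E
uncovered (5 of 10): B1=F, B2=T, B2=F, B3=T, B3=F

Answer: B1=F, B2=T, B2=F, B3=T, B3=F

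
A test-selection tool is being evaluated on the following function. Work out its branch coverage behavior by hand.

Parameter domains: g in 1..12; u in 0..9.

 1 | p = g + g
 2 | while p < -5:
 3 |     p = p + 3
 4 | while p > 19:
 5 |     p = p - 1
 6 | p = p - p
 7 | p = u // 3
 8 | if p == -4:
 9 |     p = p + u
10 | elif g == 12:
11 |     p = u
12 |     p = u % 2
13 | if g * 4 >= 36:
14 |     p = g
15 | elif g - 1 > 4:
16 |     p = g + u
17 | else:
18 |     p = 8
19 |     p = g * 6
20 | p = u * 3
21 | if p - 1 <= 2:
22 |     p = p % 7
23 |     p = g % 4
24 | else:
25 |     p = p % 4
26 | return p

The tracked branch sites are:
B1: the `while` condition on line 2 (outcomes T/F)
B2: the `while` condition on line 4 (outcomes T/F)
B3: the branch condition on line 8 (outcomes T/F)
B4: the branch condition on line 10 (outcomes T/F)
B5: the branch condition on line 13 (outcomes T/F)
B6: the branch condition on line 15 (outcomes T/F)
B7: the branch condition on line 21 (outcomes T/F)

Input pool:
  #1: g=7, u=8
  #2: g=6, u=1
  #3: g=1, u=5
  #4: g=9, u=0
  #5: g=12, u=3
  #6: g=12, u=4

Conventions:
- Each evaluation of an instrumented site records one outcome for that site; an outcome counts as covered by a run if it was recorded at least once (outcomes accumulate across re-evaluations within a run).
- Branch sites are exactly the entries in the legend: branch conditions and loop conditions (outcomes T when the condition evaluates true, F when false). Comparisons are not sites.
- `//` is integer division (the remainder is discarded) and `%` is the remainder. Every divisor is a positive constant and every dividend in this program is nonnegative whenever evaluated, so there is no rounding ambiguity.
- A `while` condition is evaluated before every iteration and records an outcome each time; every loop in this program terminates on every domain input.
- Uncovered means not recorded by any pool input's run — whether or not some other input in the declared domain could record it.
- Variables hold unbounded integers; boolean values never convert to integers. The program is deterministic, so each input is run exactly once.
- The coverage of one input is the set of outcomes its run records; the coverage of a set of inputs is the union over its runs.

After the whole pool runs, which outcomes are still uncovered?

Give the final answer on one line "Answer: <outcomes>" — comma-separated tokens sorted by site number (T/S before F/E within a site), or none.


run #1 (g=7, u=8) records B1=F, B2=F, B3=F, B4=F, B5=F, B6=T, B7=F
run #2 (g=6, u=1) records B1=F, B2=F, B3=F, B4=F, B5=F, B6=T, B7=T
run #3 (g=1, u=5) records B1=F, B2=F, B3=F, B4=F, B5=F, B6=F, B7=F
run #4 (g=9, u=0) records B1=F, B2=F, B3=F, B4=F, B5=T, B7=T
run #5 (g=12, u=3) records B1=F, B2=T, B2=F, B3=F, B4=T, B5=T, B7=F
run #6 (g=12, u=4) records B1=F, B2=T, B2=F, B3=F, B4=T, B5=T, B7=F
union over the pool: B1=F, B2=T, B2=F, B3=F, B4=T, B4=F, B5=T, B5=F, B6=T, B6=F, B7=T, B7=F
uncovered (2 of 14): B1=T, B3=T
Answer: B1=T, B3=T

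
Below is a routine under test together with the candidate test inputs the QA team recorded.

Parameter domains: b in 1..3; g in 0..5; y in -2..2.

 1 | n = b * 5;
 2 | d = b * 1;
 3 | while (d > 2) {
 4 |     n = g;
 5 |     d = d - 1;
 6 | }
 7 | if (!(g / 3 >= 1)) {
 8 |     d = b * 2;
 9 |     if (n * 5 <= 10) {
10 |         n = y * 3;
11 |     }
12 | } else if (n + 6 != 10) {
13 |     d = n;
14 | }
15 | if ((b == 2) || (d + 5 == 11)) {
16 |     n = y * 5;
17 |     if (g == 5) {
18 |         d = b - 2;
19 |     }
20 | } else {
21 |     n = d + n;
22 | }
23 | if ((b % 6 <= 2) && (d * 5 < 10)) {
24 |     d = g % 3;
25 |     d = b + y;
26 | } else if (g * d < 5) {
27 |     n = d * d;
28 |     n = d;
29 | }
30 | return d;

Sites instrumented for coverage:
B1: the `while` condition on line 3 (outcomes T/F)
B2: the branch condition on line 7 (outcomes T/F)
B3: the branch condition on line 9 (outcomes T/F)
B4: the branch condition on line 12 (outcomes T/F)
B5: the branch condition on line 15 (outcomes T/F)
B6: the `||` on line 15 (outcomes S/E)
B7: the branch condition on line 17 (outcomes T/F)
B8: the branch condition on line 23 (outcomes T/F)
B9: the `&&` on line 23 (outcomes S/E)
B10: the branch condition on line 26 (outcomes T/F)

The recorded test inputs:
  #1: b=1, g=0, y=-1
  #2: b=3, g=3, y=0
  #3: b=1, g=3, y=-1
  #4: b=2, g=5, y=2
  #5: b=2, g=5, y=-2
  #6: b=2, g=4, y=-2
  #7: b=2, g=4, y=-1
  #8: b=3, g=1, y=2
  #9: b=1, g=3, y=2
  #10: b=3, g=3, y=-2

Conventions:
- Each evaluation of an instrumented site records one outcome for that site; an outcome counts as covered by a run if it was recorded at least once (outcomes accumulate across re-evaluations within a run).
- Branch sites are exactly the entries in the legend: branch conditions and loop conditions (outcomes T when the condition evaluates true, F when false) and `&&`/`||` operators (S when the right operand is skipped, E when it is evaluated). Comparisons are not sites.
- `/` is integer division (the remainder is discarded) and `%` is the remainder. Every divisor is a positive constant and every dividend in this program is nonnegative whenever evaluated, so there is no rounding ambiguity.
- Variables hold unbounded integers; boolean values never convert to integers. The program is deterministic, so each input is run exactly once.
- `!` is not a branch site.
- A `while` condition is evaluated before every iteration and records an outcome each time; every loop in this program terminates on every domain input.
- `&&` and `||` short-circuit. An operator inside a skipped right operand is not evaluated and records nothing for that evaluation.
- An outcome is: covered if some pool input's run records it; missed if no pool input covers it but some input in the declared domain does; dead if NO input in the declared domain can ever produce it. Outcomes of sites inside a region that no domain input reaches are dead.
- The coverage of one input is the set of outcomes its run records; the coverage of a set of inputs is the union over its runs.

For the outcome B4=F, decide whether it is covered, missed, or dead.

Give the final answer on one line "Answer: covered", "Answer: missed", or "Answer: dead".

no pool input records B4=F
but domain input (b=3, g=4, y=-2) does record it -> reachable, so missed

Answer: missed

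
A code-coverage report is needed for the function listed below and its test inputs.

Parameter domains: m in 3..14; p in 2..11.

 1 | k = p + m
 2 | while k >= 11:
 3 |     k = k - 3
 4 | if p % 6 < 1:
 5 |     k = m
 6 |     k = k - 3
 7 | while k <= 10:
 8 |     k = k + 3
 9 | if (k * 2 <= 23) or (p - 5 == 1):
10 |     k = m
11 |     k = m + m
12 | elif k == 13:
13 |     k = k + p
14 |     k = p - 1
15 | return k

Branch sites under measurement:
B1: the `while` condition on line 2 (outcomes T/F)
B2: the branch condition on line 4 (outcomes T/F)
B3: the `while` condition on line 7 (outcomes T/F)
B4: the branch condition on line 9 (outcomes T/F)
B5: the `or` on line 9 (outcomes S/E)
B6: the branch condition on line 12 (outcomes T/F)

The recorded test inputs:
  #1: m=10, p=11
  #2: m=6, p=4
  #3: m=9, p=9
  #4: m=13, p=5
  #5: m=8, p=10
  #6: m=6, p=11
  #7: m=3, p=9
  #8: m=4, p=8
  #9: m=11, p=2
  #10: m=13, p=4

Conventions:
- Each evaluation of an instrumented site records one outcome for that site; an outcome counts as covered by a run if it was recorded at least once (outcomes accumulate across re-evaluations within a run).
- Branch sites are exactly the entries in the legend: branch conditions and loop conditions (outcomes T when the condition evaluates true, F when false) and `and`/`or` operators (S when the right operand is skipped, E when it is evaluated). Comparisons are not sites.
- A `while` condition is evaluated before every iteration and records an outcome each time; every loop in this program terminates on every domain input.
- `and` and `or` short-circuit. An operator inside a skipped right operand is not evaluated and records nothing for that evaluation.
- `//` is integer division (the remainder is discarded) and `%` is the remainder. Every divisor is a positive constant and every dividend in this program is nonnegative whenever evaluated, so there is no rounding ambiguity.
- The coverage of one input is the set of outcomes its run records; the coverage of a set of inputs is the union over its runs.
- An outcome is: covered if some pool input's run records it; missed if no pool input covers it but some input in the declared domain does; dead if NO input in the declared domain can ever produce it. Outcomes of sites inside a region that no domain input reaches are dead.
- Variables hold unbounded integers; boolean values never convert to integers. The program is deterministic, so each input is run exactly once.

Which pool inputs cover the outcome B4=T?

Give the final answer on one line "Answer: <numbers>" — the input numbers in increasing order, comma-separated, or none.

input #1 (m=10, p=11): does not record B4=T
input #2 (m=6, p=4): does not record B4=T
input #3 (m=9, p=9): does not record B4=T
input #4 (m=13, p=5): does not record B4=T
input #5 (m=8, p=10): does not record B4=T
input #6 (m=6, p=11): records B4=T
input #7 (m=3, p=9): does not record B4=T
input #8 (m=4, p=8): does not record B4=T
input #9 (m=11, p=2): does not record B4=T
input #10 (m=13, p=4): records B4=T

Answer: 6, 10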